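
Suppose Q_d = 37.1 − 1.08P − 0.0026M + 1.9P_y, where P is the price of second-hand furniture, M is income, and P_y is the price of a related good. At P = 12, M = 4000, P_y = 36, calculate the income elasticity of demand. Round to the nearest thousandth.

-0.127

First evaluate Q_d: 37.1 − 1.08(12) − 0.0026(4000) + 1.9(36) = 37.1 − 12.96 − 10.4 + 68.4 = 82.14.
∂Q_d/∂M = −0.0026, so E_I = -0.0026·(4000/82.14) ≈ -0.127.
E_I < 0: inferior good.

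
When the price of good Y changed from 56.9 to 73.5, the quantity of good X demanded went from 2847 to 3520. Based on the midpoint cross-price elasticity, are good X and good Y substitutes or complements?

substitutes

%ΔQ_x = (3520 − 2847)/[(2847+3520)/2] = 673/3183.5 ≈ 0.2114.
%ΔP_y = (73.5 − 56.9)/[(56.9+73.5)/2] ≈ 0.2546.
E_xy = 0.2114/0.2546 ≈ 0.830.
E_xy > 0, so the goods are substitutes.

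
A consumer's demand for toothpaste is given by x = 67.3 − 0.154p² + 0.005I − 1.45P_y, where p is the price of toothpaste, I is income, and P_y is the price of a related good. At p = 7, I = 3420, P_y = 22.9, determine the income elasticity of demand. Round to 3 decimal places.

0.392

First evaluate x: 67.3 − 0.154(7)² + 0.005(3420) − 1.45(22.9) = 67.3 − 7.546 + 17.1 − 33.205 = 43.649.
∂x/∂I = +0.005, so E_I = 0.005·(3420/43.649) ≈ 0.392.
E_I ∈ (0,1): normal good (necessity).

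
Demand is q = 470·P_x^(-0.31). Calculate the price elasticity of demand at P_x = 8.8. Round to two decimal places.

-0.31

For a Cobb–Douglas (constant-elasticity) form q = A·P_x^α·…, the elasticity with respect to P_x equals the exponent α at every point.
Here the exponent on P_x is -0.31, so the price elasticity of demand is -0.31.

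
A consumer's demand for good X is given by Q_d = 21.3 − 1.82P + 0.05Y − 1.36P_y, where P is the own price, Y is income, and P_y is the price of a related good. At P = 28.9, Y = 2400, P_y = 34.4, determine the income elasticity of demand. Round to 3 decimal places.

2.863

Substituting, Q_d = 21.3 − 1.82(28.9) + 0.05(2400) − 1.36(34.4) = 21.3 − 52.598 + 120 − 46.784 = 41.918.
∂Q_d/∂Y = +0.05, so E_I = 0.05·(2400/41.918) ≈ 2.863.
E_I > 1: normal good (luxury).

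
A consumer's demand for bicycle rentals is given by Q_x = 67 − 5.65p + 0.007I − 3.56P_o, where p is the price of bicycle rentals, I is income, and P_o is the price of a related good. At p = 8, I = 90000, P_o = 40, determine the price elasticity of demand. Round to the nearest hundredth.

Q_x = 67 − 5.65(8) + 0.007(90000) − 3.56(40) = 67 − 45.2 + 630 − 142.4 = 509.4.
∂Q_x/∂p = −5.65, so E_p = (−5.65)·(8/509.4) ≈ -0.09.
|E_p| < 1: demand is inelastic.

-0.09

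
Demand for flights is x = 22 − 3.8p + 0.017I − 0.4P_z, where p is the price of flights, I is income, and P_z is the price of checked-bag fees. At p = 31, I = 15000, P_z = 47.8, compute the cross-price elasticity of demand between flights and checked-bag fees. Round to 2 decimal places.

-0.14

Substituting, x = 22 − 3.8(31) + 0.017(15000) − 0.4(47.8) = 22 − 117.8 + 255 − 19.12 = 140.08.
∂x/∂P_z = −0.4, so E_xy = -0.4·(47.8/140.08) ≈ -0.14.
E_xy < 0: the goods are complements.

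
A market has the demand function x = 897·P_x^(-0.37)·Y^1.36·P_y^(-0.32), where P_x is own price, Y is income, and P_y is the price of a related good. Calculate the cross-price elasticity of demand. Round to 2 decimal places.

For a Cobb–Douglas (constant-elasticity) form x = A·P_y^α·…, the elasticity with respect to P_y equals the exponent α at every point.
Here the exponent on P_y is -0.32, so the cross-price elasticity of demand is -0.32.

-0.32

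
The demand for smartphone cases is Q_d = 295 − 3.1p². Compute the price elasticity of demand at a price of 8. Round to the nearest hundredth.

-4.11

At p = 8, Q_d = 96.6.
dQ_d/dp = −2·3.1·p = −49.6.
Point elasticity E = (dQ_d/dp)·(p/Q_d) = -49.6 × 8/96.6 ≈ -4.11.
|E| > 1, so demand is elastic at this price.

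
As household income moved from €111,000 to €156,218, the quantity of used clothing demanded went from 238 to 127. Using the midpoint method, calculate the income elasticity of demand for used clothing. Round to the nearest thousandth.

-1.797

%ΔQ = (127 − 238)/[(238+127)/2] = -111/182.5 ≈ -0.6082.
%ΔI = (156,218 − 111,000)/[(111,000+156,218)/2] = 45218/133609 ≈ 0.3384.
E_I = %ΔQ/%ΔI ≈ -1.797.
E_I < 0: inferior good.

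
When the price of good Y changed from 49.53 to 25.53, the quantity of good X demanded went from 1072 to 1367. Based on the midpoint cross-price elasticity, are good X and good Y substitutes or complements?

complements

%ΔQ_x = (1367 − 1072)/[(1072+1367)/2] = 295/1219.5 ≈ 0.2419.
%ΔP_y = (25.53 − 49.53)/[(49.53+25.53)/2] ≈ -0.6395.
E_xy = 0.2419/-0.6395 ≈ -0.378.
E_xy < 0, so the goods are complements.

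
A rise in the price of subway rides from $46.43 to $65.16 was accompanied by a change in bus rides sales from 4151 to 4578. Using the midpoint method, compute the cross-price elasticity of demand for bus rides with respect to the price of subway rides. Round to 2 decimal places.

0.29

%ΔQ_x = (4578 − 4151)/[(4151+4578)/2] = 427/4364.5 ≈ 0.0978.
%ΔP_y = (65.16 − 46.43)/[(46.43+65.16)/2] ≈ 0.3357.
E_xy = 0.0978/0.3357 ≈ 0.29.
E_xy > 0, so bus rides and subway rides are substitutes.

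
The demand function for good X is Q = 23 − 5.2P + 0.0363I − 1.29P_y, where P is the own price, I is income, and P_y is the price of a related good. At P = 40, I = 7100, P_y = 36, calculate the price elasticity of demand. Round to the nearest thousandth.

-7.912

Evaluating quantity at (P, I, P_y) gives Q = 23 − 5.2(40) + 0.0363(7100) − 1.29(36) = 23 − 208 + 257.73 − 46.44 = 26.29.
∂Q/∂P = −5.2, so E_p = (−5.2)·(40/26.29) ≈ -7.912.
|E_p| > 1: demand is elastic.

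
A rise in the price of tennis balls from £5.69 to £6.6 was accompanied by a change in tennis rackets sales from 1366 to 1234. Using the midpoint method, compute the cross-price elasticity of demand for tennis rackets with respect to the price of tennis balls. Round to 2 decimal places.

%ΔQ_x = (1234 − 1366)/[(1366+1234)/2] = -132/1300 ≈ -0.1015.
%ΔP_y = (6.6 − 5.69)/[(5.69+6.6)/2] ≈ 0.1481.
E_xy = -0.1015/0.1481 ≈ -0.69.
E_xy < 0, so tennis rackets and tennis balls are complements.

-0.69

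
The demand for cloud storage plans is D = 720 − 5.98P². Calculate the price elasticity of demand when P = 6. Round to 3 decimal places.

-0.853

At P = 6, D = 504.72.
dD/dP = −2·5.98·P = −71.76.
Point elasticity E = (dD/dP)·(P/D) = -71.76 × 6/504.72 ≈ -0.853.
|E| < 1, so demand is inelastic at this price.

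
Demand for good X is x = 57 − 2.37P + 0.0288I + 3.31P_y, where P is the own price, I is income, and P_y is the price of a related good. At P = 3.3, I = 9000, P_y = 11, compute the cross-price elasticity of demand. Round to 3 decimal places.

0.106

First evaluate x: 57 − 2.37(3.3) + 0.0288(9000) + 3.31(11) = 57 − 7.821 + 259.2 + 36.41 = 344.789.
∂x/∂P_y = +3.31, so E_xy = 3.31·(11/344.789) ≈ 0.106.
E_xy > 0: the goods are substitutes.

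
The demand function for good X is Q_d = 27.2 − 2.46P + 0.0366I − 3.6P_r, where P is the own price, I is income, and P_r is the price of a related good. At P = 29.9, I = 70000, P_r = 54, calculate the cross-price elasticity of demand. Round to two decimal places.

Q_d = 27.2 − 2.46(29.9) + 0.0366(70000) − 3.6(54) = 27.2 − 73.554 + 2562 − 194.4 = 2321.246.
∂Q_d/∂P_r = −3.6, so E_xy = -3.6·(54/2321.246) ≈ -0.08.
E_xy < 0: the goods are complements.

-0.08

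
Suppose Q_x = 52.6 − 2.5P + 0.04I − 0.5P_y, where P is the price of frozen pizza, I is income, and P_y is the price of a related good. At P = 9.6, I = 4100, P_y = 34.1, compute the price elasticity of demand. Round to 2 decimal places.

At the given point, Q_x = 52.6 − 2.5(9.6) + 0.04(4100) − 0.5(34.1) = 52.6 − 24 + 164 − 17.05 = 175.55.
∂Q_x/∂P = −2.5, so E_p = (−2.5)·(9.6/175.55) ≈ -0.14.
|E_p| < 1: demand is inelastic.

-0.14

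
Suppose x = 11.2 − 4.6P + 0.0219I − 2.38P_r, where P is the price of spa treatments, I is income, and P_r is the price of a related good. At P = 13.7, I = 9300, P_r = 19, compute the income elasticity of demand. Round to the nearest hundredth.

At the given point, x = 11.2 − 4.6(13.7) + 0.0219(9300) − 2.38(19) = 11.2 − 63.02 + 203.67 − 45.22 = 106.63.
∂x/∂I = +0.0219, so E_I = 0.0219·(9300/106.63) ≈ 1.91.
E_I > 1: normal good (luxury).

1.91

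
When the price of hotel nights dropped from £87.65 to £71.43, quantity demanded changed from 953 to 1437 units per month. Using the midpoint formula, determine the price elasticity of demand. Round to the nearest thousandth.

%ΔQ = (1437 − 953)/[(953 + 1437)/2] = 484/1195 ≈ 0.4050.
%Δp = (71.43 − 87.65)/[(87.65 + 71.43)/2] = -16.22/79.54 ≈ -0.2039.
Arc elasticity E = %ΔQ/%Δp ≈ 0.4050/-0.2039 ≈ -1.986.
|E| > 1: demand is elastic over this range.

-1.986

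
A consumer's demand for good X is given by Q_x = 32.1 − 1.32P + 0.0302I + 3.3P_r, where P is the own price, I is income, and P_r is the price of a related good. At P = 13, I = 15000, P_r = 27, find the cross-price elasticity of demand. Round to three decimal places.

0.160

Substituting, Q_x = 32.1 − 1.32(13) + 0.0302(15000) + 3.3(27) = 32.1 − 17.16 + 453 + 89.1 = 557.04.
∂Q_x/∂P_r = +3.3, so E_xy = 3.3·(27/557.04) ≈ 0.160.
E_xy > 0: the goods are substitutes.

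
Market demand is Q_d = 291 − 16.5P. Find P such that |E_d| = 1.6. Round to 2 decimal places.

Set −bP/(a − bP) = −1.6 ⇒ bP = 1.6(a − bP) ⇒ bP(1+1.6) = 1.6·a.
P = 1.6·291/(16.5·2.6) ≈ 10.85.

10.85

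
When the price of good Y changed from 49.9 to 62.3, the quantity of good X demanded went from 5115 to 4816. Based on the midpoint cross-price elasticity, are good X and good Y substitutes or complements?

%ΔQ_x = (4816 − 5115)/[(5115+4816)/2] = -299/4965.5 ≈ -0.0602.
%ΔP_y = (62.3 − 49.9)/[(49.9+62.3)/2] ≈ 0.2210.
E_xy = -0.0602/0.2210 ≈ -0.272.
E_xy < 0, so the goods are complements.

complements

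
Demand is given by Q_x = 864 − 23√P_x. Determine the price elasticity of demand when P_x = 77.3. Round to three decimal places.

-0.153

At P_x = 77.3, Q_x = 661.783.
dQ_x/dP_x = −23/(2√P_x) = −23/(2·8.792).
Point elasticity E = (dQ_x/dP_x)·(P_x/Q_x) = -1.308 × 77.3/661.783 ≈ -0.153.
|E| < 1, so demand is inelastic at this price.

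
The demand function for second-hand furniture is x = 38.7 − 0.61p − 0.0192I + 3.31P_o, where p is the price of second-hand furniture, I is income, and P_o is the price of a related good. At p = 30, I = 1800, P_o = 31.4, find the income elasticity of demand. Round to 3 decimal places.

x = 38.7 − 0.61(30) − 0.0192(1800) + 3.31(31.4) = 38.7 − 18.3 − 34.56 + 103.934 = 89.774.
∂x/∂I = −0.0192, so E_I = -0.0192·(1800/89.774) ≈ -0.385.
E_I < 0: inferior good.

-0.385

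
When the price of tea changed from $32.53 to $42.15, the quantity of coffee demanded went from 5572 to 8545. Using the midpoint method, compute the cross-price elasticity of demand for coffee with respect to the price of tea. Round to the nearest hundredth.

1.63

%ΔQ_x = (8545 − 5572)/[(5572+8545)/2] = 2973/7058.5 ≈ 0.4212.
%ΔP_y = (42.15 − 32.53)/[(32.53+42.15)/2] ≈ 0.2576.
E_xy = 0.4212/0.2576 ≈ 1.63.
E_xy > 0, so coffee and tea are substitutes.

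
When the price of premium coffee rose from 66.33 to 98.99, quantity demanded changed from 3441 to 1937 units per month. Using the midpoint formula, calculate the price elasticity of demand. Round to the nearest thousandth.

-1.416

%Δq = (1937 − 3441)/[(3441 + 1937)/2] = -1504/2689 ≈ -0.5593.
%Δp = (98.99 − 66.33)/[(66.33 + 98.99)/2] = 32.66/82.66 ≈ 0.3951.
Arc elasticity E = %Δq/%Δp ≈ -0.5593/0.3951 ≈ -1.416.
|E| > 1: demand is elastic over this range.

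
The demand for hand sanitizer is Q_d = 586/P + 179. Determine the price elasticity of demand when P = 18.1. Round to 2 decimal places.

At P = 18.1, Q_d = 211.3757.
dQ_d/dP = −586/P² = −1.7887.
Point elasticity E = (dQ_d/dP)·(P/Q_d) = -1.7887 × 18.1/211.3757 ≈ -0.15.
|E| < 1, so demand is inelastic at this price.

-0.15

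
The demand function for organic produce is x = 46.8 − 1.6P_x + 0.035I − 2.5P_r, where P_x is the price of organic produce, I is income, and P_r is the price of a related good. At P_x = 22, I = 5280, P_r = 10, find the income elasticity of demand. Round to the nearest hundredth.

1.08

First evaluate x: 46.8 − 1.6(22) + 0.035(5280) − 2.5(10) = 46.8 − 35.2 + 184.8 − 25 = 171.4.
∂x/∂I = +0.035, so E_I = 0.035·(5280/171.4) ≈ 1.08.
E_I > 1: normal good (luxury).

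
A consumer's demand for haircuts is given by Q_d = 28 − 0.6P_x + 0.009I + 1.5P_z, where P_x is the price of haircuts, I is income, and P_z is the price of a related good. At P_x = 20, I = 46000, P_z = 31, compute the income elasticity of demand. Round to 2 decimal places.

0.87

Evaluating quantity at (P_x, I, P_z) gives Q_d = 28 − 0.6(20) + 0.009(46000) + 1.5(31) = 28 − 12 + 414 + 46.5 = 476.5.
∂Q_d/∂I = +0.009, so E_I = 0.009·(46000/476.5) ≈ 0.87.
E_I ∈ (0,1): normal good (necessity).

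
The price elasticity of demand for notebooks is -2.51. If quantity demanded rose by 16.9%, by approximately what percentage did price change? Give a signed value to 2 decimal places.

-6.73

%ΔQ ≈ E × %ΔP ⇒ %ΔP = %ΔQ / E = (16.9%)/(-2.51) ≈ -6.73%.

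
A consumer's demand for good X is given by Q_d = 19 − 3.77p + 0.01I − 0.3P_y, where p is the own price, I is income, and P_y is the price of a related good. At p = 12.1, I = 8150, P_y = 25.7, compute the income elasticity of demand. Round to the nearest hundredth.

1.73

Evaluating quantity at (p, I, P_y) gives Q_d = 19 − 3.77(12.1) + 0.01(8150) − 0.3(25.7) = 19 − 45.617 + 81.5 − 7.71 = 47.173.
∂Q_d/∂I = +0.01, so E_I = 0.01·(8150/47.173) ≈ 1.73.
E_I > 1: normal good (luxury).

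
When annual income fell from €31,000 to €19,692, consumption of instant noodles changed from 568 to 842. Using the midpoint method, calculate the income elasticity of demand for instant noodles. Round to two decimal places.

%ΔQ = (842 − 568)/[(568+842)/2] = 274/705 ≈ 0.3887.
%ΔI = (19,692 − 31,000)/[(31,000+19,692)/2] = -11308/25346 ≈ -0.4461.
E_I = %ΔQ/%ΔI ≈ -0.87.
E_I < 0: inferior good.

-0.87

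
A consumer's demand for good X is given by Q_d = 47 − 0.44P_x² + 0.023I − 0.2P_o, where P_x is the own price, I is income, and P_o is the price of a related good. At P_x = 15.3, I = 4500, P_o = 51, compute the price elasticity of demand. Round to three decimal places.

-5.523

Substituting, Q_d = 47 − 0.44(15.3)² + 0.023(4500) − 0.2(51) = 47 − 102.9996 + 103.5 − 10.2 = 37.3004.
∂Q_d/∂P_x = −2·0.44·P_x = -13.464, so E_p = -13.464·(15.3/37.3004) ≈ -5.523.
|E_p| > 1: demand is elastic.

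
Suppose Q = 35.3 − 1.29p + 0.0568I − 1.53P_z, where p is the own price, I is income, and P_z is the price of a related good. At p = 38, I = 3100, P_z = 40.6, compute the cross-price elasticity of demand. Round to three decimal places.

-0.620

First evaluate Q: 35.3 − 1.29(38) + 0.0568(3100) − 1.53(40.6) = 35.3 − 49.02 + 176.08 − 62.118 = 100.242.
∂Q/∂P_z = −1.53, so E_xy = -1.53·(40.6/100.242) ≈ -0.620.
E_xy < 0: the goods are complements.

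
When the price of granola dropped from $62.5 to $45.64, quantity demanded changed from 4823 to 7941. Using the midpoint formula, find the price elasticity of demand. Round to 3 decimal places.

-1.567

%Δq = (7941 − 4823)/[(4823 + 7941)/2] = 3118/6382 ≈ 0.4886.
%Δp = (45.64 − 62.5)/[(62.5 + 45.64)/2] = -16.86/54.07 ≈ -0.3118.
Arc elasticity E = %Δq/%Δp ≈ 0.4886/-0.3118 ≈ -1.567.
|E| > 1: demand is elastic over this range.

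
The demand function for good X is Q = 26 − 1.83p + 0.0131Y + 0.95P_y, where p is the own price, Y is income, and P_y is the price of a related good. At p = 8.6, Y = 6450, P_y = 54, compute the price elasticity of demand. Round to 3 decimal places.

Substituting, Q = 26 − 1.83(8.6) + 0.0131(6450) + 0.95(54) = 26 − 15.738 + 84.495 + 51.3 = 146.057.
∂Q/∂p = −1.83, so E_p = (−1.83)·(8.6/146.057) ≈ -0.108.
|E_p| < 1: demand is inelastic.

-0.108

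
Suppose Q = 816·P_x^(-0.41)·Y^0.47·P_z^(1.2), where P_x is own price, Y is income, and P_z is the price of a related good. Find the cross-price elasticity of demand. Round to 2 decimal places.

1.20

For a Cobb–Douglas (constant-elasticity) form Q = A·P_z^α·…, the elasticity with respect to P_z equals the exponent α at every point.
Here the exponent on P_z is 1.2, so the cross-price elasticity of demand is 1.20.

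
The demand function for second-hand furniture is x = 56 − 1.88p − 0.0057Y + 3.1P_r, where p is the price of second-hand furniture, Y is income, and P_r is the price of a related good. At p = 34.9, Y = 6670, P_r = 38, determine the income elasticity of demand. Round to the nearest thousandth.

Substituting, x = 56 − 1.88(34.9) − 0.0057(6670) + 3.1(38) = 56 − 65.612 − 38.019 + 117.8 = 70.169.
∂x/∂Y = −0.0057, so E_I = -0.0057·(6670/70.169) ≈ -0.542.
E_I < 0: inferior good.

-0.542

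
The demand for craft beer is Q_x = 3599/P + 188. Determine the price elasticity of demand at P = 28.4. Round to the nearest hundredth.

-0.40

At P = 28.4, Q_x = 314.7254.
dQ_x/dP = −3599/P² = −4.4622.
Point elasticity E = (dQ_x/dP)·(P/Q_x) = -4.4622 × 28.4/314.7254 ≈ -0.40.
|E| < 1, so demand is inelastic at this price.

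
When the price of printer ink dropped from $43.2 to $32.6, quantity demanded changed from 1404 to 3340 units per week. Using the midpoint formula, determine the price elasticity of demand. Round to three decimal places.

%ΔQ = (3340 − 1404)/[(1404 + 3340)/2] = 1936/2372 ≈ 0.8162.
%ΔP = (32.6 − 43.2)/[(43.2 + 32.6)/2] = -10.6/37.9 ≈ -0.2797.
Arc elasticity E = %ΔQ/%ΔP ≈ 0.8162/-0.2797 ≈ -2.918.
|E| > 1: demand is elastic over this range.

-2.918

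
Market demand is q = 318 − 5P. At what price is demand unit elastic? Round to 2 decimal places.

For linear demand q = a − bP, E = −bP/(a − bP). |E| = 1 ⇒ bP = a − bP ⇒ P = a/(2b).
P = 318/(2·5) = 31.80.

31.80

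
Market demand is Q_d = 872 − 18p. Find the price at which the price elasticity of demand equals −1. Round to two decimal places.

24.22

For linear demand Q_d = a − bp, E = −bp/(a − bp). |E| = 1 ⇒ bp = a − bp ⇒ p = a/(2b).
p = 872/(2·18) ≈ 24.22.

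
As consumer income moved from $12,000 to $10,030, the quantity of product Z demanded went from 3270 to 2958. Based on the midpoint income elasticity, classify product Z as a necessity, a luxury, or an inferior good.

%ΔQ = (2958 − 3270)/[(3270+2958)/2] = -312/3114 ≈ -0.1002.
%ΔI = (10,030 − 12,000)/[(12,000+10,030)/2] = -1970/11015 ≈ -0.1788.
E_I = %ΔQ/%ΔI ≈ 0.560.
E_I ∈ (0,1): normal good (necessity).

necessity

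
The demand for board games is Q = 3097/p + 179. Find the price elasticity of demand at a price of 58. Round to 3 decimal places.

-0.230

At p = 58, Q = 232.3966.
dQ/dp = −3097/p² = −0.9206.
Point elasticity E = (dQ/dp)·(p/Q) = -0.9206 × 58/232.3966 ≈ -0.230.
|E| < 1, so demand is inelastic at this price.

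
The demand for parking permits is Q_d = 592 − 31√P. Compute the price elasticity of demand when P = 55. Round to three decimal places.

At P = 55, Q_d = 362.0978.
dQ_d/dP = −31/(2√P) = −31/(2·7.4162).
Point elasticity E = (dQ_d/dP)·(P/Q_d) = -2.09 × 55/362.0978 ≈ -0.317.
|E| < 1, so demand is inelastic at this price.

-0.317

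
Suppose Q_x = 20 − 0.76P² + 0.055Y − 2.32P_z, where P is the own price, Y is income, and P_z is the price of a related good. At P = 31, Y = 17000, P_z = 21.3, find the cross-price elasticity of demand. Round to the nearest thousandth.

First evaluate Q_x: 20 − 0.76(31)² + 0.055(17000) − 2.32(21.3) = 20 − 730.36 + 935 − 49.416 = 175.224.
∂Q_x/∂P_z = −2.32, so E_xy = -2.32·(21.3/175.224) ≈ -0.282.
E_xy < 0: the goods are complements.

-0.282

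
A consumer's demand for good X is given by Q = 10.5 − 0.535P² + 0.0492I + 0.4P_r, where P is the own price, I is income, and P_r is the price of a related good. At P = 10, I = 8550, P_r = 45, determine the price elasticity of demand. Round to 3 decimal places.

-0.270

Substituting, Q = 10.5 − 0.535(10)² + 0.0492(8550) + 0.4(45) = 10.5 − 53.5 + 420.66 + 18 = 395.66.
∂Q/∂P = −2·0.535·P = -10.7, so E_p = -10.7·(10/395.66) ≈ -0.270.
|E_p| < 1: demand is inelastic.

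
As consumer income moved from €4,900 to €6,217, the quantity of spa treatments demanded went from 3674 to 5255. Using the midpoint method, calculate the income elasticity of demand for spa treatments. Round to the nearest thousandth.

1.495

%ΔQ = (5255 − 3674)/[(3674+5255)/2] = 1581/4464.5 ≈ 0.3541.
%ΔI = (6,217 − 4,900)/[(4,900+6,217)/2] = 1317/5558.5 ≈ 0.2369.
E_I = %ΔQ/%ΔI ≈ 1.495.
E_I > 1: normal good (luxury).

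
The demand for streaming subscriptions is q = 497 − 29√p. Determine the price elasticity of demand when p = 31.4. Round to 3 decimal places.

-0.243

At p = 31.4, q = 334.4965.
dq/dp = −29/(2√p) = −29/(2·5.6036).
Point elasticity E = (dq/dp)·(p/q) = -2.5876 × 31.4/334.4965 ≈ -0.243.
|E| < 1, so demand is inelastic at this price.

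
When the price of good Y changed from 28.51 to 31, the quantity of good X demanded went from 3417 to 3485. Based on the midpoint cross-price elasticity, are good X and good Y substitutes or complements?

substitutes

%ΔQ_x = (3485 − 3417)/[(3417+3485)/2] = 68/3451 ≈ 0.0197.
%ΔP_y = (31 − 28.51)/[(28.51+31)/2] ≈ 0.0837.
E_xy = 0.0197/0.0837 ≈ 0.235.
E_xy > 0, so the goods are substitutes.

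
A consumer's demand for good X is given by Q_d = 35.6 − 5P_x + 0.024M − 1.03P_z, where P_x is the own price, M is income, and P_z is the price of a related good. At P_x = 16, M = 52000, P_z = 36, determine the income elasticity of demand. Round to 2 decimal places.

1.07

At the given point, Q_d = 35.6 − 5(16) + 0.024(52000) − 1.03(36) = 35.6 − 80 + 1248 − 37.08 = 1166.52.
∂Q_d/∂M = +0.024, so E_I = 0.024·(52000/1166.52) ≈ 1.07.
E_I > 1: normal good (luxury).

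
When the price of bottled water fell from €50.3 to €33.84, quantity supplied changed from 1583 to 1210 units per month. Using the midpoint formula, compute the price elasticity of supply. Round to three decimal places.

%Δq = (1210 − 1583)/[(1583 + 1210)/2] = -373/1396.5 ≈ -0.2671.
%Δp = (33.84 − 50.3)/[(50.3 + 33.84)/2] = -16.46/42.07 ≈ -0.3913.
Arc elasticity E = %Δq/%Δp ≈ -0.2671/-0.3913 ≈ 0.683.
|E| < 1: supply is inelastic over this range.

0.683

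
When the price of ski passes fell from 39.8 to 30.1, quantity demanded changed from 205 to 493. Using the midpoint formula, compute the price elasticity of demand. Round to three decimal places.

%ΔQ = (493 − 205)/[(205 + 493)/2] = 288/349 ≈ 0.8252.
%ΔP = (30.1 − 39.8)/[(39.8 + 30.1)/2] = -9.7/34.95 ≈ -0.2775.
Arc elasticity E = %ΔQ/%ΔP ≈ 0.8252/-0.2775 ≈ -2.973.
|E| > 1: demand is elastic over this range.

-2.973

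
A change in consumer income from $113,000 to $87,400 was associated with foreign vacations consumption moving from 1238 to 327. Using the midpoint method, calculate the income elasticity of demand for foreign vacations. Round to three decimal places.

4.557

%ΔQ = (327 − 1238)/[(1238+327)/2] = -911/782.5 ≈ -1.1642.
%ΔI = (87,400 − 113,000)/[(113,000+87,400)/2] = -25600/100200 ≈ -0.2555.
E_I = %ΔQ/%ΔI ≈ 4.557.
E_I > 1: normal good (luxury).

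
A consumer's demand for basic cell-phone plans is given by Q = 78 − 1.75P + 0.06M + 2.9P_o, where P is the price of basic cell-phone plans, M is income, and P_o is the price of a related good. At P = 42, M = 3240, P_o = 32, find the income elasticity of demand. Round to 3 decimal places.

0.666

Q = 78 − 1.75(42) + 0.06(3240) + 2.9(32) = 78 − 73.5 + 194.4 + 92.8 = 291.7.
∂Q/∂M = +0.06, so E_I = 0.06·(3240/291.7) ≈ 0.666.
E_I ∈ (0,1): normal good (necessity).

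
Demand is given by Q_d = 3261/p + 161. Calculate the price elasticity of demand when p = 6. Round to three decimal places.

At p = 6, Q_d = 704.5.
dQ_d/dp = −3261/p² = −90.5833.
Point elasticity E = (dQ_d/dp)·(p/Q_d) = -90.5833 × 6/704.5 ≈ -0.771.
|E| < 1, so demand is inelastic at this price.

-0.771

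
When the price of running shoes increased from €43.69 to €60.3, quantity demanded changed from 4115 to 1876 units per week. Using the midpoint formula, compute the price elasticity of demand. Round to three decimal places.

%ΔQ = (1876 − 4115)/[(4115 + 1876)/2] = -2239/2995.5 ≈ -0.7475.
%Δp = (60.3 − 43.69)/[(43.69 + 60.3)/2] = 16.61/51.995 ≈ 0.3195.
Arc elasticity E = %ΔQ/%Δp ≈ -0.7475/0.3195 ≈ -2.340.
|E| > 1: demand is elastic over this range.

-2.340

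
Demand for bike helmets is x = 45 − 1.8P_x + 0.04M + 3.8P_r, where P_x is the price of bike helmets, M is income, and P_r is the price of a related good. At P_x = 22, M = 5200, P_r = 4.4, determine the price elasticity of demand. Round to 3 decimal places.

-0.172

x = 45 − 1.8(22) + 0.04(5200) + 3.8(4.4) = 45 − 39.6 + 208 + 16.72 = 230.12.
∂x/∂P_x = −1.8, so E_p = (−1.8)·(22/230.12) ≈ -0.172.
|E_p| < 1: demand is inelastic.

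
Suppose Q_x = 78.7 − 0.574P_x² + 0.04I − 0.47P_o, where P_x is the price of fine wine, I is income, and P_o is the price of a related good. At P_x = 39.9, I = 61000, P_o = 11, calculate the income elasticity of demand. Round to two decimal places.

Evaluating quantity at (P_x, I, P_o) gives Q_x = 78.7 − 0.574(39.9)² + 0.04(61000) − 0.47(11) = 78.7 − 913.8137 + 2440 − 5.17 = 1599.7163.
∂Q_x/∂I = +0.04, so E_I = 0.04·(61000/1599.7163) ≈ 1.53.
E_I > 1: normal good (luxury).

1.53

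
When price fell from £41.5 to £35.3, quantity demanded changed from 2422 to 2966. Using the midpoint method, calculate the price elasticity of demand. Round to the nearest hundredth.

-1.25

%Δq = (2966 − 2422)/[(2422 + 2966)/2] = 544/2694 ≈ 0.2019.
%ΔP = (35.3 − 41.5)/[(41.5 + 35.3)/2] = -6.2/38.4 ≈ -0.1615.
Arc elasticity E = %Δq/%ΔP ≈ 0.2019/-0.1615 ≈ -1.25.
|E| > 1: demand is elastic over this range.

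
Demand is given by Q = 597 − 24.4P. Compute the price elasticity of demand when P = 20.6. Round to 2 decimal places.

At P = 20.6, Q = 94.36.
dQ/dP = −24.4.
Point elasticity E = (dQ/dP)·(P/Q) = -24.4 × 20.6/94.36 ≈ -5.33.
|E| > 1, so demand is elastic at this price.

-5.33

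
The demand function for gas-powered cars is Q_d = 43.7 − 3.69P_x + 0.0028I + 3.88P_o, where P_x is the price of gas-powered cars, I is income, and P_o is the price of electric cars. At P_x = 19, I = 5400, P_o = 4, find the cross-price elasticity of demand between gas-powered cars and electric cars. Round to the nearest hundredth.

Q_d = 43.7 − 3.69(19) + 0.0028(5400) + 3.88(4) = 43.7 − 70.11 + 15.12 + 15.52 = 4.23.
∂Q_d/∂P_o = +3.88, so E_xy = 3.88·(4/4.23) ≈ 3.67.
E_xy > 0: the goods are substitutes.

3.67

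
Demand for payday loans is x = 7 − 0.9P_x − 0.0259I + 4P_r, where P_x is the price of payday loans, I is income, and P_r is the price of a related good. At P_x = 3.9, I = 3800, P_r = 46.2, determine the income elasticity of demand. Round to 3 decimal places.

-1.095

Substituting, x = 7 − 0.9(3.9) − 0.0259(3800) + 4(46.2) = 7 − 3.51 − 98.42 + 184.8 = 89.87.
∂x/∂I = −0.0259, so E_I = -0.0259·(3800/89.87) ≈ -1.095.
E_I < 0: inferior good.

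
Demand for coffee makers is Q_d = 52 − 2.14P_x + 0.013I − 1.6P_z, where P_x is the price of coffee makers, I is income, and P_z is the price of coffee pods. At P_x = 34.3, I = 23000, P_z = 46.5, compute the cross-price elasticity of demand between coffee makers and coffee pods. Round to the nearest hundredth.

First evaluate Q_d: 52 − 2.14(34.3) + 0.013(23000) − 1.6(46.5) = 52 − 73.402 + 299 − 74.4 = 203.198.
∂Q_d/∂P_z = −1.6, so E_xy = -1.6·(46.5/203.198) ≈ -0.37.
E_xy < 0: the goods are complements.

-0.37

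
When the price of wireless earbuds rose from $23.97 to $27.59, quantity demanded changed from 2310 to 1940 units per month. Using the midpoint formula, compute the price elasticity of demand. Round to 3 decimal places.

%ΔQ = (1940 − 2310)/[(2310 + 1940)/2] = -370/2125 ≈ -0.1741.
%Δp = (27.59 − 23.97)/[(23.97 + 27.59)/2] = 3.62/25.78 ≈ 0.1404.
Arc elasticity E = %ΔQ/%Δp ≈ -0.1741/0.1404 ≈ -1.240.
|E| > 1: demand is elastic over this range.

-1.240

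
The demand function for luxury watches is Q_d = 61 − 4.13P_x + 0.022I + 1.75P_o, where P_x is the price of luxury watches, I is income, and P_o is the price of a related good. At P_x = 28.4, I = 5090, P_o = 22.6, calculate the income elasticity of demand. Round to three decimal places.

1.176

First evaluate Q_d: 61 − 4.13(28.4) + 0.022(5090) + 1.75(22.6) = 61 − 117.292 + 111.98 + 39.55 = 95.238.
∂Q_d/∂I = +0.022, so E_I = 0.022·(5090/95.238) ≈ 1.176.
E_I > 1: normal good (luxury).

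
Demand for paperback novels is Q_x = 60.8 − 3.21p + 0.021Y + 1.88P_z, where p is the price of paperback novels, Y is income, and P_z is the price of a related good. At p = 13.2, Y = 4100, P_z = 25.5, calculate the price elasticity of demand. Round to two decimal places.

Evaluating quantity at (p, Y, P_z) gives Q_x = 60.8 − 3.21(13.2) + 0.021(4100) + 1.88(25.5) = 60.8 − 42.372 + 86.1 + 47.94 = 152.468.
∂Q_x/∂p = −3.21, so E_p = (−3.21)·(13.2/152.468) ≈ -0.28.
|E_p| < 1: demand is inelastic.

-0.28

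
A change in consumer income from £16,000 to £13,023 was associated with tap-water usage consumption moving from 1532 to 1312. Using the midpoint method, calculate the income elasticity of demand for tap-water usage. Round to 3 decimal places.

0.754

%ΔQ = (1312 − 1532)/[(1532+1312)/2] = -220/1422 ≈ -0.1547.
%ΔI = (13,023 − 16,000)/[(16,000+13,023)/2] = -2977/14511.5 ≈ -0.2051.
E_I = %ΔQ/%ΔI ≈ 0.754.
E_I ∈ (0,1): normal good (necessity).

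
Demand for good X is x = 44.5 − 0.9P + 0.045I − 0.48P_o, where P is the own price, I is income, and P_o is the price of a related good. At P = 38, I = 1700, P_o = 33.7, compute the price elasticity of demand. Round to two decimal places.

First evaluate x: 44.5 − 0.9(38) + 0.045(1700) − 0.48(33.7) = 44.5 − 34.2 + 76.5 − 16.176 = 70.624.
∂x/∂P = −0.9, so E_p = (−0.9)·(38/70.624) ≈ -0.48.
|E_p| < 1: demand is inelastic.

-0.48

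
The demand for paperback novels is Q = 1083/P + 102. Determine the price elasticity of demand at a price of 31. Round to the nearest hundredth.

At P = 31, Q = 136.9355.
dQ/dP = −1083/P² = −1.127.
Point elasticity E = (dQ/dP)·(P/Q) = -1.127 × 31/136.9355 ≈ -0.26.
|E| < 1, so demand is inelastic at this price.

-0.26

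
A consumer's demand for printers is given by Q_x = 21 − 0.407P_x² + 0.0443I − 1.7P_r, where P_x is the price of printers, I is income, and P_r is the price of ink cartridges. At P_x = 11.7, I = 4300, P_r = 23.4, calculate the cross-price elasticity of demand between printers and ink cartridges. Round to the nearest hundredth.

Evaluating quantity at (P_x, I, P_r) gives Q_x = 21 − 0.407(11.7)² + 0.0443(4300) − 1.7(23.4) = 21 − 55.7142 + 190.49 − 39.78 = 115.9958.
∂Q_x/∂P_r = −1.7, so E_xy = -1.7·(23.4/115.9958) ≈ -0.34.
E_xy < 0: the goods are complements.

-0.34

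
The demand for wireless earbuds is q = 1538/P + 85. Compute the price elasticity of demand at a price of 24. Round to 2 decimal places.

At P = 24, q = 149.0833.
dq/dP = −1538/P² = −2.6701.
Point elasticity E = (dq/dP)·(P/q) = -2.6701 × 24/149.0833 ≈ -0.43.
|E| < 1, so demand is inelastic at this price.

-0.43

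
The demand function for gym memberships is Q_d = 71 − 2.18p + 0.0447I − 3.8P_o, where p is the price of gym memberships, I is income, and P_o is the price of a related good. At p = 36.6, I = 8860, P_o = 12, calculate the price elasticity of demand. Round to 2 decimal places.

-0.23

First evaluate Q_d: 71 − 2.18(36.6) + 0.0447(8860) − 3.8(12) = 71 − 79.788 + 396.042 − 45.6 = 341.654.
∂Q_d/∂p = −2.18, so E_p = (−2.18)·(36.6/341.654) ≈ -0.23.
|E_p| < 1: demand is inelastic.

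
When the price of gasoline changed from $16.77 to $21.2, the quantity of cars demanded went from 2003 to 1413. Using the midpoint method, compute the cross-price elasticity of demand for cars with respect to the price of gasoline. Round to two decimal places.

%ΔQ_x = (1413 − 2003)/[(2003+1413)/2] = -590/1708 ≈ -0.3454.
%ΔP_y = (21.2 − 16.77)/[(16.77+21.2)/2] ≈ 0.2333.
E_xy = -0.3454/0.2333 ≈ -1.48.
E_xy < 0, so cars and gasoline are complements.

-1.48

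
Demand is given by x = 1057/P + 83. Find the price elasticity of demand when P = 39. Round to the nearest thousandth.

At P = 39, x = 110.1026.
dx/dP = −1057/P² = −0.6949.
Point elasticity E = (dx/dP)·(P/x) = -0.6949 × 39/110.1026 ≈ -0.246.
|E| < 1, so demand is inelastic at this price.

-0.246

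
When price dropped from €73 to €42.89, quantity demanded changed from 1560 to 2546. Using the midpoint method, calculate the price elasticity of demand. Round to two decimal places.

-0.92

%ΔQ = (2546 − 1560)/[(1560 + 2546)/2] = 986/2053 ≈ 0.4803.
%Δp = (42.89 − 73)/[(73 + 42.89)/2] = -30.11/57.945 ≈ -0.5196.
Arc elasticity E = %ΔQ/%Δp ≈ 0.4803/-0.5196 ≈ -0.92.
|E| < 1: demand is inelastic over this range.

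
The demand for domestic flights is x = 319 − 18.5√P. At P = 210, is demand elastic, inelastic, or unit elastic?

At P = 210, x = 50.9095.
dx/dP = −18.5/(2√P) = −18.5/(2·14.4914).
Point elasticity E = (dx/dP)·(P/x) = -0.6383 × 210/50.9095 ≈ -2.633.
|E| ≈ 2.633 > 1, so demand is elastic.

elastic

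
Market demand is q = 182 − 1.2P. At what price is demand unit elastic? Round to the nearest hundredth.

For linear demand q = a − bP, E = −bP/(a − bP). |E| = 1 ⇒ bP = a − bP ⇒ P = a/(2b).
P = 182/(2·1.2) ≈ 75.83.

75.83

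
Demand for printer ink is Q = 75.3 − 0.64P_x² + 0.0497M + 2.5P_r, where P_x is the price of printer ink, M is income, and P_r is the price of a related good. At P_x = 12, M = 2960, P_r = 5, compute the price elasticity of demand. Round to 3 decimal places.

Substituting, Q = 75.3 − 0.64(12)² + 0.0497(2960) + 2.5(5) = 75.3 − 92.16 + 147.112 + 12.5 = 142.752.
∂Q/∂P_x = −2·0.64·P_x = -15.36, so E_p = -15.36·(12/142.752) ≈ -1.291.
|E_p| > 1: demand is elastic.

-1.291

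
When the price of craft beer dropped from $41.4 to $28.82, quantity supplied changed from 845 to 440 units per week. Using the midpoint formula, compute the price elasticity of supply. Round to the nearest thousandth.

%Δq = (440 − 845)/[(845 + 440)/2] = -405/642.5 ≈ -0.6304.
%Δp = (28.82 − 41.4)/[(41.4 + 28.82)/2] = -12.58/35.11 ≈ -0.3583.
Arc elasticity E = %Δq/%Δp ≈ -0.6304/-0.3583 ≈ 1.759.
|E| > 1: supply is elastic over this range.

1.759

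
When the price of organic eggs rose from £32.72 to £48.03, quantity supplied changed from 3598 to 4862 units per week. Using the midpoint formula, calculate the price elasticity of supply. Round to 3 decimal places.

0.788

%ΔQ = (4862 − 3598)/[(3598 + 4862)/2] = 1264/4230 ≈ 0.2988.
%Δp = (48.03 − 32.72)/[(32.72 + 48.03)/2] = 15.31/40.375 ≈ 0.3792.
Arc elasticity E = %ΔQ/%Δp ≈ 0.2988/0.3792 ≈ 0.788.
|E| < 1: supply is inelastic over this range.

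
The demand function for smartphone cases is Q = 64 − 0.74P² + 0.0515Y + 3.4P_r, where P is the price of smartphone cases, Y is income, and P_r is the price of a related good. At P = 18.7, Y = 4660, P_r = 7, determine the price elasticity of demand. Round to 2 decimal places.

Evaluating quantity at (P, Y, P_r) gives Q = 64 − 0.74(18.7)² + 0.0515(4660) + 3.4(7) = 64 − 258.7706 + 239.99 + 23.8 = 69.0194.
∂Q/∂P = −2·0.74·P = -27.676, so E_p = -27.676·(18.7/69.0194) ≈ -7.50.
|E_p| > 1: demand is elastic.

-7.50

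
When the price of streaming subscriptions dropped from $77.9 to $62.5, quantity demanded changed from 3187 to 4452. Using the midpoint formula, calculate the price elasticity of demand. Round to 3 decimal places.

-1.510

%ΔQ = (4452 − 3187)/[(3187 + 4452)/2] = 1265/3819.5 ≈ 0.3312.
%ΔP = (62.5 − 77.9)/[(77.9 + 62.5)/2] = -15.4/70.2 ≈ -0.2194.
Arc elasticity E = %ΔQ/%ΔP ≈ 0.3312/-0.2194 ≈ -1.510.
|E| > 1: demand is elastic over this range.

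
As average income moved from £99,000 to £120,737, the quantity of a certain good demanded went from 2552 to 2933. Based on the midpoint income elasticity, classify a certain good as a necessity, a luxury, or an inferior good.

necessity

%ΔQ = (2933 − 2552)/[(2552+2933)/2] = 381/2742.5 ≈ 0.1389.
%ΔM = (120,737 − 99,000)/[(99,000+120,737)/2] = 21737/109868.5 ≈ 0.1978.
E_I = %ΔQ/%ΔM ≈ 0.702.
E_I ∈ (0,1): normal good (necessity).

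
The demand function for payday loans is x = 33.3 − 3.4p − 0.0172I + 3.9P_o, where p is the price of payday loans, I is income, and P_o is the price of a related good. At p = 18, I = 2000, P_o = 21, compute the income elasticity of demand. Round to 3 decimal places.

First evaluate x: 33.3 − 3.4(18) − 0.0172(2000) + 3.9(21) = 33.3 − 61.2 − 34.4 + 81.9 = 19.6.
∂x/∂I = −0.0172, so E_I = -0.0172·(2000/19.6) ≈ -1.755.
E_I < 0: inferior good.

-1.755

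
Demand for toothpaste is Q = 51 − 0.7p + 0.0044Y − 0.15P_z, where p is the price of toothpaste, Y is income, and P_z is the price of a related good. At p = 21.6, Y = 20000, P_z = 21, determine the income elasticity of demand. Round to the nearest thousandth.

Q = 51 − 0.7(21.6) + 0.0044(20000) − 0.15(21) = 51 − 15.12 + 88 − 3.15 = 120.73.
∂Q/∂Y = +0.0044, so E_I = 0.0044·(20000/120.73) ≈ 0.729.
E_I ∈ (0,1): normal good (necessity).

0.729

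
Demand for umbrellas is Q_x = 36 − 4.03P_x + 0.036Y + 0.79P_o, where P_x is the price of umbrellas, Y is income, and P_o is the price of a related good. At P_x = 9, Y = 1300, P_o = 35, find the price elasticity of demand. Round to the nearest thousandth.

Evaluating quantity at (P_x, Y, P_o) gives Q_x = 36 − 4.03(9) + 0.036(1300) + 0.79(35) = 36 − 36.27 + 46.8 + 27.65 = 74.18.
∂Q_x/∂P_x = −4.03, so E_p = (−4.03)·(9/74.18) ≈ -0.489.
|E_p| < 1: demand is inelastic.

-0.489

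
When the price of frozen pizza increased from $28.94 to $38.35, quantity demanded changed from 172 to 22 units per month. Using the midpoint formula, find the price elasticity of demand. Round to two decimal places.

%ΔQ = (22 − 172)/[(172 + 22)/2] = -150/97 ≈ -1.5464.
%ΔP = (38.35 − 28.94)/[(28.94 + 38.35)/2] = 9.41/33.645 ≈ 0.2797.
Arc elasticity E = %ΔQ/%ΔP ≈ -1.5464/0.2797 ≈ -5.53.
|E| > 1: demand is elastic over this range.

-5.53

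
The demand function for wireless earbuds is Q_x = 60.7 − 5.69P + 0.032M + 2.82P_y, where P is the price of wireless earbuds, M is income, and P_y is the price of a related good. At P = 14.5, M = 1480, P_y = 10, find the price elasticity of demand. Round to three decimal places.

Q_x = 60.7 − 5.69(14.5) + 0.032(1480) + 2.82(10) = 60.7 − 82.505 + 47.36 + 28.2 = 53.755.
∂Q_x/∂P = −5.69, so E_p = (−5.69)·(14.5/53.755) ≈ -1.535.
|E_p| > 1: demand is elastic.

-1.535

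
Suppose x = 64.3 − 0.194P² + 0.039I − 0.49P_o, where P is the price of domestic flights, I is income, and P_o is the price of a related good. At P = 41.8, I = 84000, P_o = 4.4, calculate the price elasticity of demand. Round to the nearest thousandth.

At the given point, x = 64.3 − 0.194(41.8)² + 0.039(84000) − 0.49(4.4) = 64.3 − 338.9646 + 3276 − 2.156 = 2999.1794.
∂x/∂P = −2·0.194·P = -16.2184, so E_p = -16.2184·(41.8/2999.1794) ≈ -0.226.
|E_p| < 1: demand is inelastic.

-0.226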